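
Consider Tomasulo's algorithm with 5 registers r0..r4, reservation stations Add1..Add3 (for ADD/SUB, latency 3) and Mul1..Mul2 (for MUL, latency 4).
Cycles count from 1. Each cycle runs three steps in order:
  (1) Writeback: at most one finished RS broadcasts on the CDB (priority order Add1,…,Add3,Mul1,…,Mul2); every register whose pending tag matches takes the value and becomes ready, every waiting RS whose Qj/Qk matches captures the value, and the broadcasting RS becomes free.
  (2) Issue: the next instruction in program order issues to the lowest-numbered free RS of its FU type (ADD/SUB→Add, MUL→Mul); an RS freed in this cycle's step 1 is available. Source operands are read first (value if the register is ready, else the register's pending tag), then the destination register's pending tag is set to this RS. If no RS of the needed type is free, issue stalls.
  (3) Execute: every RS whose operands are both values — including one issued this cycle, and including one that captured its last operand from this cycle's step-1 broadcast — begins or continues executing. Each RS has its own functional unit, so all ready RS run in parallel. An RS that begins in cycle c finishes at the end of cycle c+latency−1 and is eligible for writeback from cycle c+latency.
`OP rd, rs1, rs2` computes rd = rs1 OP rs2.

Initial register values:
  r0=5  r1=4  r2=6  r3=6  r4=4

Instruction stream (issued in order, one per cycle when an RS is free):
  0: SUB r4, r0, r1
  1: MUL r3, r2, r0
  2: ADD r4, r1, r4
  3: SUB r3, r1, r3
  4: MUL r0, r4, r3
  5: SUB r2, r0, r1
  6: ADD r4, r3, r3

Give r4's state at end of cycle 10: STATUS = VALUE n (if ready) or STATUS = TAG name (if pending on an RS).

STATUS = TAG Add2

cycle 1: issue SUB r4<-Add1 // r0:5,r1:4,r2:6,r3:6,r4:Add1
cycle 2: issue MUL r3<-Mul1 // r0:5,r1:4,r2:6,r3:Mul1,r4:Add1
cycle 3: issue ADD r4<-Add2 // r0:5,r1:4,r2:6,r3:Mul1,r4:Add2
cycle 4: CDB Add1=1; issue SUB r3<-Add1 // r0:5,r1:4,r2:6,r3:Add1,r4:Add2
cycle 5: issue MUL r0<-Mul2 // r0:Mul2,r1:4,r2:6,r3:Add1,r4:Add2
cycle 6: CDB Mul1=30; issue SUB r2<-Add3 // r0:Mul2,r1:4,r2:Add3,r3:Add1,r4:Add2
cycle 7: CDB Add2=5; issue ADD r4<-Add2 // r0:Mul2,r1:4,r2:Add3,r3:Add1,r4:Add2
cycle 8: - // r0:Mul2,r1:4,r2:Add3,r3:Add1,r4:Add2
cycle 9: CDB Add1=-26 // r0:Mul2,r1:4,r2:Add3,r3:-26,r4:Add2
cycle 10: - // r0:Mul2,r1:4,r2:Add3,r3:-26,r4:Add2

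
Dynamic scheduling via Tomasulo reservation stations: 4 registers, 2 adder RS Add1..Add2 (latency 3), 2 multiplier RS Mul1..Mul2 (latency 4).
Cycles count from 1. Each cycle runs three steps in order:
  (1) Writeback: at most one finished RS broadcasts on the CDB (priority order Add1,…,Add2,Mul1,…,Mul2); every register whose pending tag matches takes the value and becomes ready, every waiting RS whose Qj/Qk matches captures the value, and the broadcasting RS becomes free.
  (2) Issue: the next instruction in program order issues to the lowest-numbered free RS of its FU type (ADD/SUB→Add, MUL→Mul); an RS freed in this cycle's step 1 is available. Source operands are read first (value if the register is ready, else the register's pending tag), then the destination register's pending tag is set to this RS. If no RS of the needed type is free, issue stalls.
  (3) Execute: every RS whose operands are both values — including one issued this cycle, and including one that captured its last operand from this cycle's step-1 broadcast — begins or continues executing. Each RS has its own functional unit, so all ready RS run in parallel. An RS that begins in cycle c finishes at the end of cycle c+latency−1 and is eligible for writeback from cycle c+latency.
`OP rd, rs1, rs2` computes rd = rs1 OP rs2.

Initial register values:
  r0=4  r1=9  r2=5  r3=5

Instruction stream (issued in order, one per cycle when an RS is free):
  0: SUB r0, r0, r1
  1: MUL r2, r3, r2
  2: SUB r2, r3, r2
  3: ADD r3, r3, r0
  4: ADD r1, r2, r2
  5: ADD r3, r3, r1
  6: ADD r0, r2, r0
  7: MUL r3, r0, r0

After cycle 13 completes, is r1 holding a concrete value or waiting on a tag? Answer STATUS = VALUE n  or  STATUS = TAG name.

cycle 1: issue SUB r0<-Add1 // r0:Add1,r1:9,r2:5,r3:5
cycle 2: issue MUL r2<-Mul1 // r0:Add1,r1:9,r2:Mul1,r3:5
cycle 3: issue SUB r2<-Add2 // r0:Add1,r1:9,r2:Add2,r3:5
cycle 4: CDB Add1=-5; issue ADD r3<-Add1 // r0:-5,r1:9,r2:Add2,r3:Add1
cycle 5: stall // r0:-5,r1:9,r2:Add2,r3:Add1
cycle 6: CDB Mul1=25; stall // r0:-5,r1:9,r2:Add2,r3:Add1
cycle 7: CDB Add1=0; issue ADD r1<-Add1 // r0:-5,r1:Add1,r2:Add2,r3:0
cycle 8: stall // r0:-5,r1:Add1,r2:Add2,r3:0
cycle 9: CDB Add2=-20; issue ADD r3<-Add2 // r0:-5,r1:Add1,r2:-20,r3:Add2
cycle 10: stall // r0:-5,r1:Add1,r2:-20,r3:Add2
cycle 11: stall // r0:-5,r1:Add1,r2:-20,r3:Add2
cycle 12: CDB Add1=-40; issue ADD r0<-Add1 // r0:Add1,r1:-40,r2:-20,r3:Add2
cycle 13: issue MUL r3<-Mul1 // r0:Add1,r1:-40,r2:-20,r3:Mul1

STATUS = VALUE -40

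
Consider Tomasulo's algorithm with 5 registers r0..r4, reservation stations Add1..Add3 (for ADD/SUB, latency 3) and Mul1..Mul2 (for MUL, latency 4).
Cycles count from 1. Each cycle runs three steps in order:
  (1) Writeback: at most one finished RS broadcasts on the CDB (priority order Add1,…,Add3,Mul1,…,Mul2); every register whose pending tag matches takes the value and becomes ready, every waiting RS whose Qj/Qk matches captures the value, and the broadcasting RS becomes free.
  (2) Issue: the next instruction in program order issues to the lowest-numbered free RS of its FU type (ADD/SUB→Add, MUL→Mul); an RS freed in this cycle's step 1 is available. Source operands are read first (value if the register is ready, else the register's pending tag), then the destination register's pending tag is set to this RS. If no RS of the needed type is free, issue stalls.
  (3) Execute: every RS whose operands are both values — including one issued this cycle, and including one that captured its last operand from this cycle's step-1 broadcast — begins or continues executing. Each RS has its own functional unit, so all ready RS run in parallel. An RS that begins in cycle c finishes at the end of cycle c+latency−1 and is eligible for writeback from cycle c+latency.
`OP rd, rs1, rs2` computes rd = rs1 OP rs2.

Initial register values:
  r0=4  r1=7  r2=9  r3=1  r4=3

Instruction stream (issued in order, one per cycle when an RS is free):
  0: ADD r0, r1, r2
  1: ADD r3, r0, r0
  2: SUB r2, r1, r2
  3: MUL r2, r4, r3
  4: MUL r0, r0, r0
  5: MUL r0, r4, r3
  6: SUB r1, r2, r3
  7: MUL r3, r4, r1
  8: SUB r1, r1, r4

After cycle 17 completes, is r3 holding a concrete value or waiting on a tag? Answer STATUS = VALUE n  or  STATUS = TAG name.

c1: issue ADD r0<-Add1 | r0:Add1,r1:7,r2:9,r3:1,r4:3
c2: issue ADD r3<-Add2 | r0:Add1,r1:7,r2:9,r3:Add2,r4:3
c3: issue SUB r2<-Add3 | r0:Add1,r1:7,r2:Add3,r3:Add2,r4:3
c4: CDB Add1=16; issue MUL r2<-Mul1 | r0:16,r1:7,r2:Mul1,r3:Add2,r4:3
c5: issue MUL r0<-Mul2 | r0:Mul2,r1:7,r2:Mul1,r3:Add2,r4:3
c6: CDB Add3=-2; stall | r0:Mul2,r1:7,r2:Mul1,r3:Add2,r4:3
c7: CDB Add2=32; stall | r0:Mul2,r1:7,r2:Mul1,r3:32,r4:3
c8: stall | r0:Mul2,r1:7,r2:Mul1,r3:32,r4:3
c9: CDB Mul2=256; issue MUL r0<-Mul2 | r0:Mul2,r1:7,r2:Mul1,r3:32,r4:3
c10: issue SUB r1<-Add1 | r0:Mul2,r1:Add1,r2:Mul1,r3:32,r4:3
c11: CDB Mul1=96; issue MUL r3<-Mul1 | r0:Mul2,r1:Add1,r2:96,r3:Mul1,r4:3
c12: issue SUB r1<-Add2 | r0:Mul2,r1:Add2,r2:96,r3:Mul1,r4:3
c13: CDB Mul2=96 | r0:96,r1:Add2,r2:96,r3:Mul1,r4:3
c14: CDB Add1=64 | r0:96,r1:Add2,r2:96,r3:Mul1,r4:3
c15: - | r0:96,r1:Add2,r2:96,r3:Mul1,r4:3
c16: - | r0:96,r1:Add2,r2:96,r3:Mul1,r4:3
c17: CDB Add2=61 | r0:96,r1:61,r2:96,r3:Mul1,r4:3

STATUS = TAG Mul1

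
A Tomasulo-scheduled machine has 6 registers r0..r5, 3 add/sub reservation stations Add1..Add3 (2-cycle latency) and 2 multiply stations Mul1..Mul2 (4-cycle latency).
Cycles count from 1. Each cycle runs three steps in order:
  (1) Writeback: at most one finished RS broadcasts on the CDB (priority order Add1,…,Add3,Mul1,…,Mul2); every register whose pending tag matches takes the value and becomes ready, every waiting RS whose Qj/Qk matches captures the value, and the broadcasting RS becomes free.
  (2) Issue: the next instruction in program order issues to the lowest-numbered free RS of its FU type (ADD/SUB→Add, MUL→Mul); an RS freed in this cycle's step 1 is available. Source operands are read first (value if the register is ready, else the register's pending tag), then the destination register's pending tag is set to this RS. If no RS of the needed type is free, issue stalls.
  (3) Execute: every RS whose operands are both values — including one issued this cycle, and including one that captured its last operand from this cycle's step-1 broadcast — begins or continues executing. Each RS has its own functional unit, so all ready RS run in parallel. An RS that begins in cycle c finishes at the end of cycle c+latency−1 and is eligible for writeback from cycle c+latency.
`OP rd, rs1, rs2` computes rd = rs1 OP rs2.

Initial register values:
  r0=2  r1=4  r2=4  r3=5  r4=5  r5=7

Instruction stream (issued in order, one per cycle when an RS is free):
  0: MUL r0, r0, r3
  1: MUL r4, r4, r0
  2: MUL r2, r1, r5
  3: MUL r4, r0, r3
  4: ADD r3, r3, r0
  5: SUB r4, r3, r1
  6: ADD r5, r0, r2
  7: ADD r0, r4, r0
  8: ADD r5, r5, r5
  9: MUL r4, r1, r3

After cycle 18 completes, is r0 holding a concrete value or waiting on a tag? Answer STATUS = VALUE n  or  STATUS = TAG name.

STATUS = VALUE 21

c1: issue MUL r0<-Mul1 | r0:Mul1,r1:4,r2:4,r3:5,r4:5,r5:7
c2: issue MUL r4<-Mul2 | r0:Mul1,r1:4,r2:4,r3:5,r4:Mul2,r5:7
c3: stall | r0:Mul1,r1:4,r2:4,r3:5,r4:Mul2,r5:7
c4: stall | r0:Mul1,r1:4,r2:4,r3:5,r4:Mul2,r5:7
c5: CDB Mul1=10; issue MUL r2<-Mul1 | r0:10,r1:4,r2:Mul1,r3:5,r4:Mul2,r5:7
c6: stall | r0:10,r1:4,r2:Mul1,r3:5,r4:Mul2,r5:7
c7: stall | r0:10,r1:4,r2:Mul1,r3:5,r4:Mul2,r5:7
c8: stall | r0:10,r1:4,r2:Mul1,r3:5,r4:Mul2,r5:7
c9: CDB Mul1=28; issue MUL r4<-Mul1 | r0:10,r1:4,r2:28,r3:5,r4:Mul1,r5:7
c10: CDB Mul2=50; issue ADD r3<-Add1 | r0:10,r1:4,r2:28,r3:Add1,r4:Mul1,r5:7
c11: issue SUB r4<-Add2 | r0:10,r1:4,r2:28,r3:Add1,r4:Add2,r5:7
c12: CDB Add1=15; issue ADD r5<-Add1 | r0:10,r1:4,r2:28,r3:15,r4:Add2,r5:Add1
c13: CDB Mul1=50; issue ADD r0<-Add3 | r0:Add3,r1:4,r2:28,r3:15,r4:Add2,r5:Add1
c14: CDB Add1=38; issue ADD r5<-Add1 | r0:Add3,r1:4,r2:28,r3:15,r4:Add2,r5:Add1
c15: CDB Add2=11; issue MUL r4<-Mul1 | r0:Add3,r1:4,r2:28,r3:15,r4:Mul1,r5:Add1
c16: CDB Add1=76 | r0:Add3,r1:4,r2:28,r3:15,r4:Mul1,r5:76
c17: CDB Add3=21 | r0:21,r1:4,r2:28,r3:15,r4:Mul1,r5:76
c18: - | r0:21,r1:4,r2:28,r3:15,r4:Mul1,r5:76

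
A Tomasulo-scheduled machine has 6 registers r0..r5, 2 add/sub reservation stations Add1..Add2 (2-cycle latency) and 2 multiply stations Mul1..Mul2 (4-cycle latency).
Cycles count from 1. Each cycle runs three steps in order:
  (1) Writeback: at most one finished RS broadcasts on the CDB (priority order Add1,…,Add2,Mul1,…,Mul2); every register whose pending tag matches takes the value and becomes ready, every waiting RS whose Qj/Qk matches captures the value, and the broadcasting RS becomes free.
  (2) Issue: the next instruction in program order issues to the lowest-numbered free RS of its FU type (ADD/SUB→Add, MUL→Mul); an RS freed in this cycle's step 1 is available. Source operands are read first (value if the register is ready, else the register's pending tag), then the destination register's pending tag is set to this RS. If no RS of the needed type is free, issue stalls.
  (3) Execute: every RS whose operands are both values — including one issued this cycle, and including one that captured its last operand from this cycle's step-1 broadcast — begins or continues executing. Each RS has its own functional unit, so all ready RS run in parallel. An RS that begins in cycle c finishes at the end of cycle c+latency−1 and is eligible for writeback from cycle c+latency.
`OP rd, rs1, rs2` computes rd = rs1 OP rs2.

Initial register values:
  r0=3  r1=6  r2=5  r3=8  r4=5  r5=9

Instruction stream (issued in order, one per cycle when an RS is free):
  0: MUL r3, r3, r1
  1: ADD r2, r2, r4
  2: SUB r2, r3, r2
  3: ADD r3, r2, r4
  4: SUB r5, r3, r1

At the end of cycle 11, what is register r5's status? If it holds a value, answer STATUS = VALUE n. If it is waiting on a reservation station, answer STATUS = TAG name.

cycle 1: issue MUL r3<-Mul1 // r0:3,r1:6,r2:5,r3:Mul1,r4:5,r5:9
cycle 2: issue ADD r2<-Add1 // r0:3,r1:6,r2:Add1,r3:Mul1,r4:5,r5:9
cycle 3: issue SUB r2<-Add2 // r0:3,r1:6,r2:Add2,r3:Mul1,r4:5,r5:9
cycle 4: CDB Add1=10; issue ADD r3<-Add1 // r0:3,r1:6,r2:Add2,r3:Add1,r4:5,r5:9
cycle 5: CDB Mul1=48; stall // r0:3,r1:6,r2:Add2,r3:Add1,r4:5,r5:9
cycle 6: stall // r0:3,r1:6,r2:Add2,r3:Add1,r4:5,r5:9
cycle 7: CDB Add2=38; issue SUB r5<-Add2 // r0:3,r1:6,r2:38,r3:Add1,r4:5,r5:Add2
cycle 8: - // r0:3,r1:6,r2:38,r3:Add1,r4:5,r5:Add2
cycle 9: CDB Add1=43 // r0:3,r1:6,r2:38,r3:43,r4:5,r5:Add2
cycle 10: - // r0:3,r1:6,r2:38,r3:43,r4:5,r5:Add2
cycle 11: CDB Add2=37 // r0:3,r1:6,r2:38,r3:43,r4:5,r5:37

STATUS = VALUE 37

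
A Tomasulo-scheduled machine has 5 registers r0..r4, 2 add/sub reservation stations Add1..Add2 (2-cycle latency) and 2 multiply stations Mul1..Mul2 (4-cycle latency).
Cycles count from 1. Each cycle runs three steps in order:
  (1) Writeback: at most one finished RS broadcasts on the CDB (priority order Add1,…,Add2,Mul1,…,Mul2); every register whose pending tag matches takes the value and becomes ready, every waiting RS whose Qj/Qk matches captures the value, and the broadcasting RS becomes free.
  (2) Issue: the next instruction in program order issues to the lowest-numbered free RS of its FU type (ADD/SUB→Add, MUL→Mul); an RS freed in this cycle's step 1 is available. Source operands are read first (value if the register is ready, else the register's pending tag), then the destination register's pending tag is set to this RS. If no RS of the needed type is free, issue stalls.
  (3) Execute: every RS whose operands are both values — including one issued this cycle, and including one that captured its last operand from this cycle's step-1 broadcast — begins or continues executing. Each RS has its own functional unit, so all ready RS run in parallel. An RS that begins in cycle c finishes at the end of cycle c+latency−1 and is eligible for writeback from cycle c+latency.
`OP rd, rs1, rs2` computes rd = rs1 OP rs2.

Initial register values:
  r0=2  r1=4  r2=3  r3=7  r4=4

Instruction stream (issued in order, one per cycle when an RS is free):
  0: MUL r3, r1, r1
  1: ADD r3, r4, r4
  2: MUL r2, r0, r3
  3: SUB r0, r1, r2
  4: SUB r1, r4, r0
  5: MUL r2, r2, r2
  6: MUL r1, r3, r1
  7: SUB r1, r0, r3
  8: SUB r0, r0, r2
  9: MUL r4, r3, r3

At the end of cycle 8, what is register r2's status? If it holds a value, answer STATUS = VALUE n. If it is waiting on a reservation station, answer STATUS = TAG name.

STATUS = TAG Mul1

c1: issue MUL r3<-Mul1 | r0:2,r1:4,r2:3,r3:Mul1,r4:4
c2: issue ADD r3<-Add1 | r0:2,r1:4,r2:3,r3:Add1,r4:4
c3: issue MUL r2<-Mul2 | r0:2,r1:4,r2:Mul2,r3:Add1,r4:4
c4: CDB Add1=8; issue SUB r0<-Add1 | r0:Add1,r1:4,r2:Mul2,r3:8,r4:4
c5: CDB Mul1=16; issue SUB r1<-Add2 | r0:Add1,r1:Add2,r2:Mul2,r3:8,r4:4
c6: issue MUL r2<-Mul1 | r0:Add1,r1:Add2,r2:Mul1,r3:8,r4:4
c7: stall | r0:Add1,r1:Add2,r2:Mul1,r3:8,r4:4
c8: CDB Mul2=16; issue MUL r1<-Mul2 | r0:Add1,r1:Mul2,r2:Mul1,r3:8,r4:4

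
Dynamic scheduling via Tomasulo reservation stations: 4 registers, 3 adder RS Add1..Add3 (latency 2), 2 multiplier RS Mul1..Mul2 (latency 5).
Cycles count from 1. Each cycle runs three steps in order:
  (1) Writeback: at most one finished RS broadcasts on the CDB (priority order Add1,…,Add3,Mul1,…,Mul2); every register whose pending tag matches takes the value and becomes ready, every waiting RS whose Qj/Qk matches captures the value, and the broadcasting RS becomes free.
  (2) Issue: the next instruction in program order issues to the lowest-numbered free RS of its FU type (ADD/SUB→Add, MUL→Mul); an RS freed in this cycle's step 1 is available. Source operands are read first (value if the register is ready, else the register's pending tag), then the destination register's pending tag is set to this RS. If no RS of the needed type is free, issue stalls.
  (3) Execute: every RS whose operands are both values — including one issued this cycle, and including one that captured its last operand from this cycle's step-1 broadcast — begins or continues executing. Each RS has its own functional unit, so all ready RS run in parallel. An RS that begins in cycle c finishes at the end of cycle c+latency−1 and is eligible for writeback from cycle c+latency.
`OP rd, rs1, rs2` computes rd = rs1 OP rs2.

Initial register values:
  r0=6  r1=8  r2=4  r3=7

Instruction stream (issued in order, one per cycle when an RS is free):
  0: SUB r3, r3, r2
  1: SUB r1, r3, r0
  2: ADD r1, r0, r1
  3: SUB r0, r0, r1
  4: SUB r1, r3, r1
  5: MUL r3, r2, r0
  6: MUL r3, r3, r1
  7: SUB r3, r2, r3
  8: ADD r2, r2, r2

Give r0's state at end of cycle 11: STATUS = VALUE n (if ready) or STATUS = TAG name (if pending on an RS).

STATUS = VALUE 3

cycle 1: issue SUB r3<-Add1 // r0:6,r1:8,r2:4,r3:Add1
cycle 2: issue SUB r1<-Add2 // r0:6,r1:Add2,r2:4,r3:Add1
cycle 3: CDB Add1=3; issue ADD r1<-Add1 // r0:6,r1:Add1,r2:4,r3:3
cycle 4: issue SUB r0<-Add3 // r0:Add3,r1:Add1,r2:4,r3:3
cycle 5: CDB Add2=-3; issue SUB r1<-Add2 // r0:Add3,r1:Add2,r2:4,r3:3
cycle 6: issue MUL r3<-Mul1 // r0:Add3,r1:Add2,r2:4,r3:Mul1
cycle 7: CDB Add1=3; issue MUL r3<-Mul2 // r0:Add3,r1:Add2,r2:4,r3:Mul2
cycle 8: issue SUB r3<-Add1 // r0:Add3,r1:Add2,r2:4,r3:Add1
cycle 9: CDB Add2=0; issue ADD r2<-Add2 // r0:Add3,r1:0,r2:Add2,r3:Add1
cycle 10: CDB Add3=3 // r0:3,r1:0,r2:Add2,r3:Add1
cycle 11: CDB Add2=8 // r0:3,r1:0,r2:8,r3:Add1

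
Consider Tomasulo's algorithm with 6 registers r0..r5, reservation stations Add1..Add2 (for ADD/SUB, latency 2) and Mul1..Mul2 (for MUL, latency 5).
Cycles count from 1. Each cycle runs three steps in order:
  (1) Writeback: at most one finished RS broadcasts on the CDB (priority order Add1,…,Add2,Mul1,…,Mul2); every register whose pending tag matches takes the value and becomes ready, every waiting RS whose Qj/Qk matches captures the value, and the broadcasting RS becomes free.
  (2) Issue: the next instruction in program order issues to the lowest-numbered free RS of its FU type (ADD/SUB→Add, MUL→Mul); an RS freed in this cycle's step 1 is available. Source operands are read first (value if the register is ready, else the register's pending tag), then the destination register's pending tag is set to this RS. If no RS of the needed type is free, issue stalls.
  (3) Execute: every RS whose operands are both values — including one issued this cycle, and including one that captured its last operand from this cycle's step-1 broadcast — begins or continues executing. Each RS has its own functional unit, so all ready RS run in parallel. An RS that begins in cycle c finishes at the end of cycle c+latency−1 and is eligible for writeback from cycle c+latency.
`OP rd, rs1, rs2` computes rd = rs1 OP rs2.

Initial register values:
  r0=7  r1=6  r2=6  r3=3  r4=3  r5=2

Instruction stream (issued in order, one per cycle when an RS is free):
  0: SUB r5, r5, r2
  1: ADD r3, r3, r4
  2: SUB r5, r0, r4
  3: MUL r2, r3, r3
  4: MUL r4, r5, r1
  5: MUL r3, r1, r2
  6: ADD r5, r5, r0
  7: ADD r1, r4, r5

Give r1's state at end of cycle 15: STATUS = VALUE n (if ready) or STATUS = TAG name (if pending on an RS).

  c1: issue SUB r5<-Add1  regs: r0:7,r1:6,r2:6,r3:3,r4:3,r5:Add1
  c2: issue ADD r3<-Add2  regs: r0:7,r1:6,r2:6,r3:Add2,r4:3,r5:Add1
  c3: CDB Add1=-4; issue SUB r5<-Add1  regs: r0:7,r1:6,r2:6,r3:Add2,r4:3,r5:Add1
  c4: CDB Add2=6; issue MUL r2<-Mul1  regs: r0:7,r1:6,r2:Mul1,r3:6,r4:3,r5:Add1
  c5: CDB Add1=4; issue MUL r4<-Mul2  regs: r0:7,r1:6,r2:Mul1,r3:6,r4:Mul2,r5:4
  c6: stall  regs: r0:7,r1:6,r2:Mul1,r3:6,r4:Mul2,r5:4
  c7: stall  regs: r0:7,r1:6,r2:Mul1,r3:6,r4:Mul2,r5:4
  c8: stall  regs: r0:7,r1:6,r2:Mul1,r3:6,r4:Mul2,r5:4
  c9: CDB Mul1=36; issue MUL r3<-Mul1  regs: r0:7,r1:6,r2:36,r3:Mul1,r4:Mul2,r5:4
  c10: CDB Mul2=24; issue ADD r5<-Add1  regs: r0:7,r1:6,r2:36,r3:Mul1,r4:24,r5:Add1
  c11: issue ADD r1<-Add2  regs: r0:7,r1:Add2,r2:36,r3:Mul1,r4:24,r5:Add1
  c12: CDB Add1=11  regs: r0:7,r1:Add2,r2:36,r3:Mul1,r4:24,r5:11
  c13: -  regs: r0:7,r1:Add2,r2:36,r3:Mul1,r4:24,r5:11
  c14: CDB Add2=35  regs: r0:7,r1:35,r2:36,r3:Mul1,r4:24,r5:11
  c15: CDB Mul1=216  regs: r0:7,r1:35,r2:36,r3:216,r4:24,r5:11

STATUS = VALUE 35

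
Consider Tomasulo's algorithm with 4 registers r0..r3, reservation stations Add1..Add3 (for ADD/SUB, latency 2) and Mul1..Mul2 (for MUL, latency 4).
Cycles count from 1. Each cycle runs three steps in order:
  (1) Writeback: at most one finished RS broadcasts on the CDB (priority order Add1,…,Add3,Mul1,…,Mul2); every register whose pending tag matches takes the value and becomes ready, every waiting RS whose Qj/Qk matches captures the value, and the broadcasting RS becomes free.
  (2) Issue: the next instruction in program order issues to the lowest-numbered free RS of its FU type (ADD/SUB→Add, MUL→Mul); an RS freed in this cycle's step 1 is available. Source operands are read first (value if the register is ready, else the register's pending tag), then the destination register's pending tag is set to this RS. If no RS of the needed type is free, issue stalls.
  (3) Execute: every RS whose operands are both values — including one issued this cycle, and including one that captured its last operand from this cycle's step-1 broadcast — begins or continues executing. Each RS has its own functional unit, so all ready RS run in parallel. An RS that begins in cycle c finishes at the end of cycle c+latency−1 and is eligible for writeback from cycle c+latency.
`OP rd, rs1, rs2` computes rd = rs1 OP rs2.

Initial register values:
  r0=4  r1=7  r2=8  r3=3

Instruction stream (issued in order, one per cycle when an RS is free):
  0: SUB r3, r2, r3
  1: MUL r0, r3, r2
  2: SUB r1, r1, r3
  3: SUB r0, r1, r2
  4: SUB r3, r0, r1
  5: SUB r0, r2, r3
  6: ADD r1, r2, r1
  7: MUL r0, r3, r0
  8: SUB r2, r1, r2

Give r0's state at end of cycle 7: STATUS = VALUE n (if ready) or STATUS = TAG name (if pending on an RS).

c1: issue SUB r3<-Add1 | r0:4,r1:7,r2:8,r3:Add1
c2: issue MUL r0<-Mul1 | r0:Mul1,r1:7,r2:8,r3:Add1
c3: CDB Add1=5; issue SUB r1<-Add1 | r0:Mul1,r1:Add1,r2:8,r3:5
c4: issue SUB r0<-Add2 | r0:Add2,r1:Add1,r2:8,r3:5
c5: CDB Add1=2; issue SUB r3<-Add1 | r0:Add2,r1:2,r2:8,r3:Add1
c6: issue SUB r0<-Add3 | r0:Add3,r1:2,r2:8,r3:Add1
c7: CDB Add2=-6; issue ADD r1<-Add2 | r0:Add3,r1:Add2,r2:8,r3:Add1

STATUS = TAG Add3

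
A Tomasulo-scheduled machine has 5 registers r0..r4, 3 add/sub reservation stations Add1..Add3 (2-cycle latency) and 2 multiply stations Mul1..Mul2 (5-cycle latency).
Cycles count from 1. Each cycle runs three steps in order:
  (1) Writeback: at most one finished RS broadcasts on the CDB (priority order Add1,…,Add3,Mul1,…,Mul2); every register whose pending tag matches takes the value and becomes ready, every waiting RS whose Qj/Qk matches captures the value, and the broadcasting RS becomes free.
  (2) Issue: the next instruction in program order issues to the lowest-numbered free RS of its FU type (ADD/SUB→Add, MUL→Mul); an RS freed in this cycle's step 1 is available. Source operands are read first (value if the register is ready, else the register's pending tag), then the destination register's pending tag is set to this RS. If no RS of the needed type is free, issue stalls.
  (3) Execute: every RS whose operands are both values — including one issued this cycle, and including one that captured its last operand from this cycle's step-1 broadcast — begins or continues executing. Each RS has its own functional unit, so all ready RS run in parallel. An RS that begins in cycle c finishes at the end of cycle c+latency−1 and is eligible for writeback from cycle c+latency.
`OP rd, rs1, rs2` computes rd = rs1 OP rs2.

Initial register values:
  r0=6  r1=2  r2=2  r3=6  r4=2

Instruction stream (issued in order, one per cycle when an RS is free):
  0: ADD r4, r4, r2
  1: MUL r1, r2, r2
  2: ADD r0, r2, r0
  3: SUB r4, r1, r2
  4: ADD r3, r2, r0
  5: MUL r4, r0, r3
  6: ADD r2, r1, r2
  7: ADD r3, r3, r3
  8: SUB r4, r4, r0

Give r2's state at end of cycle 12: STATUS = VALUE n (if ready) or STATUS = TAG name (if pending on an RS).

cycle 1: issue ADD r4<-Add1 // r0:6,r1:2,r2:2,r3:6,r4:Add1
cycle 2: issue MUL r1<-Mul1 // r0:6,r1:Mul1,r2:2,r3:6,r4:Add1
cycle 3: CDB Add1=4; issue ADD r0<-Add1 // r0:Add1,r1:Mul1,r2:2,r3:6,r4:4
cycle 4: issue SUB r4<-Add2 // r0:Add1,r1:Mul1,r2:2,r3:6,r4:Add2
cycle 5: CDB Add1=8; issue ADD r3<-Add1 // r0:8,r1:Mul1,r2:2,r3:Add1,r4:Add2
cycle 6: issue MUL r4<-Mul2 // r0:8,r1:Mul1,r2:2,r3:Add1,r4:Mul2
cycle 7: CDB Add1=10; issue ADD r2<-Add1 // r0:8,r1:Mul1,r2:Add1,r3:10,r4:Mul2
cycle 8: CDB Mul1=4; issue ADD r3<-Add3 // r0:8,r1:4,r2:Add1,r3:Add3,r4:Mul2
cycle 9: stall // r0:8,r1:4,r2:Add1,r3:Add3,r4:Mul2
cycle 10: CDB Add1=6; issue SUB r4<-Add1 // r0:8,r1:4,r2:6,r3:Add3,r4:Add1
cycle 11: CDB Add2=2 // r0:8,r1:4,r2:6,r3:Add3,r4:Add1
cycle 12: CDB Add3=20 // r0:8,r1:4,r2:6,r3:20,r4:Add1

STATUS = VALUE 6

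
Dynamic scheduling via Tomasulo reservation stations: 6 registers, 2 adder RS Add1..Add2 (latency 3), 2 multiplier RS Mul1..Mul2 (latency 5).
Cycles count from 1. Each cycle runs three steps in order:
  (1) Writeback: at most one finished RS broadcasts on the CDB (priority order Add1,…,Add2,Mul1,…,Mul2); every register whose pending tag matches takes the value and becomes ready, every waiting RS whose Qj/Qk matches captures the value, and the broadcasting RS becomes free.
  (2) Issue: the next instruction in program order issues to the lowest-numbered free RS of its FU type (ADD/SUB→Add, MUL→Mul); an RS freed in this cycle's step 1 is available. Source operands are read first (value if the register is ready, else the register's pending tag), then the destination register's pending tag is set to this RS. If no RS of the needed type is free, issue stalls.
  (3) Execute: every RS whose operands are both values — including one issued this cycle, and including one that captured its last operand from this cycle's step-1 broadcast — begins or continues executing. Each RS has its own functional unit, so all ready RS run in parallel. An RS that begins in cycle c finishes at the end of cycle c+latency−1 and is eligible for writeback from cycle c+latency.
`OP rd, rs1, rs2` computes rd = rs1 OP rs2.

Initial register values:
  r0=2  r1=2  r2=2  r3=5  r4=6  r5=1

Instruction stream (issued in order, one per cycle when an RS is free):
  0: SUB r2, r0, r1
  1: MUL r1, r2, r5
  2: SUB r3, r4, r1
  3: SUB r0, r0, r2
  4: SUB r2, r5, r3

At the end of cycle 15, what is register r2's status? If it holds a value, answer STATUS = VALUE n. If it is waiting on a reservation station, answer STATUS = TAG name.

cycle 1: issue SUB r2<-Add1 // r0:2,r1:2,r2:Add1,r3:5,r4:6,r5:1
cycle 2: issue MUL r1<-Mul1 // r0:2,r1:Mul1,r2:Add1,r3:5,r4:6,r5:1
cycle 3: issue SUB r3<-Add2 // r0:2,r1:Mul1,r2:Add1,r3:Add2,r4:6,r5:1
cycle 4: CDB Add1=0; issue SUB r0<-Add1 // r0:Add1,r1:Mul1,r2:0,r3:Add2,r4:6,r5:1
cycle 5: stall // r0:Add1,r1:Mul1,r2:0,r3:Add2,r4:6,r5:1
cycle 6: stall // r0:Add1,r1:Mul1,r2:0,r3:Add2,r4:6,r5:1
cycle 7: CDB Add1=2; issue SUB r2<-Add1 // r0:2,r1:Mul1,r2:Add1,r3:Add2,r4:6,r5:1
cycle 8: - // r0:2,r1:Mul1,r2:Add1,r3:Add2,r4:6,r5:1
cycle 9: CDB Mul1=0 // r0:2,r1:0,r2:Add1,r3:Add2,r4:6,r5:1
cycle 10: - // r0:2,r1:0,r2:Add1,r3:Add2,r4:6,r5:1
cycle 11: - // r0:2,r1:0,r2:Add1,r3:Add2,r4:6,r5:1
cycle 12: CDB Add2=6 // r0:2,r1:0,r2:Add1,r3:6,r4:6,r5:1
cycle 13: - // r0:2,r1:0,r2:Add1,r3:6,r4:6,r5:1
cycle 14: - // r0:2,r1:0,r2:Add1,r3:6,r4:6,r5:1
cycle 15: CDB Add1=-5 // r0:2,r1:0,r2:-5,r3:6,r4:6,r5:1

STATUS = VALUE -5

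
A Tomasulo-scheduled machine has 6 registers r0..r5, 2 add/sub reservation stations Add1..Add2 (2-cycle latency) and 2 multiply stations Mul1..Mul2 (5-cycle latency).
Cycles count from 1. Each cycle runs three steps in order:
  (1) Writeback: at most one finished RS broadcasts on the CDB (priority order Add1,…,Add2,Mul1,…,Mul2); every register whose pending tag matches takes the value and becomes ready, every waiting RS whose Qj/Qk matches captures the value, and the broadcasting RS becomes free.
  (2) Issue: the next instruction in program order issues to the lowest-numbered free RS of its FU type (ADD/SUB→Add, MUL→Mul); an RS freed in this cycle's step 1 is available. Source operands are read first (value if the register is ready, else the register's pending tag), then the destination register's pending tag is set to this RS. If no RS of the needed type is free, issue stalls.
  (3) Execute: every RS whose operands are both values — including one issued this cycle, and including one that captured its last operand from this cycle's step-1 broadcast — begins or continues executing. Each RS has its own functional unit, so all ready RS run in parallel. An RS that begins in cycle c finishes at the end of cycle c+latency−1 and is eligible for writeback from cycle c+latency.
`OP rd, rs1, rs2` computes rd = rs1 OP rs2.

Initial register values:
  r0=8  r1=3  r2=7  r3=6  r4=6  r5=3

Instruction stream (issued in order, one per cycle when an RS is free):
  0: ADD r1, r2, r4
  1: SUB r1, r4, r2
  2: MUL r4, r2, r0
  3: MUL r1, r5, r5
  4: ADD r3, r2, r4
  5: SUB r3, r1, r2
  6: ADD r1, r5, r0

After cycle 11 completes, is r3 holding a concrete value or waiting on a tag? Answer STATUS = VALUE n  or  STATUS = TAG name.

  c1: issue ADD r1<-Add1  regs: r0:8,r1:Add1,r2:7,r3:6,r4:6,r5:3
  c2: issue SUB r1<-Add2  regs: r0:8,r1:Add2,r2:7,r3:6,r4:6,r5:3
  c3: CDB Add1=13; issue MUL r4<-Mul1  regs: r0:8,r1:Add2,r2:7,r3:6,r4:Mul1,r5:3
  c4: CDB Add2=-1; issue MUL r1<-Mul2  regs: r0:8,r1:Mul2,r2:7,r3:6,r4:Mul1,r5:3
  c5: issue ADD r3<-Add1  regs: r0:8,r1:Mul2,r2:7,r3:Add1,r4:Mul1,r5:3
  c6: issue SUB r3<-Add2  regs: r0:8,r1:Mul2,r2:7,r3:Add2,r4:Mul1,r5:3
  c7: stall  regs: r0:8,r1:Mul2,r2:7,r3:Add2,r4:Mul1,r5:3
  c8: CDB Mul1=56; stall  regs: r0:8,r1:Mul2,r2:7,r3:Add2,r4:56,r5:3
  c9: CDB Mul2=9; stall  regs: r0:8,r1:9,r2:7,r3:Add2,r4:56,r5:3
  c10: CDB Add1=63; issue ADD r1<-Add1  regs: r0:8,r1:Add1,r2:7,r3:Add2,r4:56,r5:3
  c11: CDB Add2=2  regs: r0:8,r1:Add1,r2:7,r3:2,r4:56,r5:3

STATUS = VALUE 2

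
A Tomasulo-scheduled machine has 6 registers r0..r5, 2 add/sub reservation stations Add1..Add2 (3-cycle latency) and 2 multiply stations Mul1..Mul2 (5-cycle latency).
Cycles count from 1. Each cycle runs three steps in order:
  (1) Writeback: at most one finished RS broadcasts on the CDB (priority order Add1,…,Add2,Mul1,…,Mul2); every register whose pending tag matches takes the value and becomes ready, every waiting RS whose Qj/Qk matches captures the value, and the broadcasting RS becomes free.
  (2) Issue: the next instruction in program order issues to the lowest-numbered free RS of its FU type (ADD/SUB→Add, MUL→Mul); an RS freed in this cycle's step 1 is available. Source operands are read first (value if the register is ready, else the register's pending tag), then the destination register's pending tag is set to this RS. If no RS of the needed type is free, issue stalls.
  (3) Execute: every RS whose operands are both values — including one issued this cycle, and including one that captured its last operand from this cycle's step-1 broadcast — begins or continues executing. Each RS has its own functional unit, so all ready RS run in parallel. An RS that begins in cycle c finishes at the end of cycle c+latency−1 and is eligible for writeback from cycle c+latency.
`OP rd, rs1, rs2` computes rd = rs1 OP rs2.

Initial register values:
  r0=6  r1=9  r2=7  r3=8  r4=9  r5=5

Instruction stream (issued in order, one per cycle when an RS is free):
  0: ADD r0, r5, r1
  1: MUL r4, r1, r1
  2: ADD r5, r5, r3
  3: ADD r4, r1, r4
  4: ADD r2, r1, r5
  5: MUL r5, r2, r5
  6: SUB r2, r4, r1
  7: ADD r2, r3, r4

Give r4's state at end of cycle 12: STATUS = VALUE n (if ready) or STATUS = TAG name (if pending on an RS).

STATUS = VALUE 90

cycle 1: issue ADD r0<-Add1 // r0:Add1,r1:9,r2:7,r3:8,r4:9,r5:5
cycle 2: issue MUL r4<-Mul1 // r0:Add1,r1:9,r2:7,r3:8,r4:Mul1,r5:5
cycle 3: issue ADD r5<-Add2 // r0:Add1,r1:9,r2:7,r3:8,r4:Mul1,r5:Add2
cycle 4: CDB Add1=14; issue ADD r4<-Add1 // r0:14,r1:9,r2:7,r3:8,r4:Add1,r5:Add2
cycle 5: stall // r0:14,r1:9,r2:7,r3:8,r4:Add1,r5:Add2
cycle 6: CDB Add2=13; issue ADD r2<-Add2 // r0:14,r1:9,r2:Add2,r3:8,r4:Add1,r5:13
cycle 7: CDB Mul1=81; issue MUL r5<-Mul1 // r0:14,r1:9,r2:Add2,r3:8,r4:Add1,r5:Mul1
cycle 8: stall // r0:14,r1:9,r2:Add2,r3:8,r4:Add1,r5:Mul1
cycle 9: CDB Add2=22; issue SUB r2<-Add2 // r0:14,r1:9,r2:Add2,r3:8,r4:Add1,r5:Mul1
cycle 10: CDB Add1=90; issue ADD r2<-Add1 // r0:14,r1:9,r2:Add1,r3:8,r4:90,r5:Mul1
cycle 11: - // r0:14,r1:9,r2:Add1,r3:8,r4:90,r5:Mul1
cycle 12: - // r0:14,r1:9,r2:Add1,r3:8,r4:90,r5:Mul1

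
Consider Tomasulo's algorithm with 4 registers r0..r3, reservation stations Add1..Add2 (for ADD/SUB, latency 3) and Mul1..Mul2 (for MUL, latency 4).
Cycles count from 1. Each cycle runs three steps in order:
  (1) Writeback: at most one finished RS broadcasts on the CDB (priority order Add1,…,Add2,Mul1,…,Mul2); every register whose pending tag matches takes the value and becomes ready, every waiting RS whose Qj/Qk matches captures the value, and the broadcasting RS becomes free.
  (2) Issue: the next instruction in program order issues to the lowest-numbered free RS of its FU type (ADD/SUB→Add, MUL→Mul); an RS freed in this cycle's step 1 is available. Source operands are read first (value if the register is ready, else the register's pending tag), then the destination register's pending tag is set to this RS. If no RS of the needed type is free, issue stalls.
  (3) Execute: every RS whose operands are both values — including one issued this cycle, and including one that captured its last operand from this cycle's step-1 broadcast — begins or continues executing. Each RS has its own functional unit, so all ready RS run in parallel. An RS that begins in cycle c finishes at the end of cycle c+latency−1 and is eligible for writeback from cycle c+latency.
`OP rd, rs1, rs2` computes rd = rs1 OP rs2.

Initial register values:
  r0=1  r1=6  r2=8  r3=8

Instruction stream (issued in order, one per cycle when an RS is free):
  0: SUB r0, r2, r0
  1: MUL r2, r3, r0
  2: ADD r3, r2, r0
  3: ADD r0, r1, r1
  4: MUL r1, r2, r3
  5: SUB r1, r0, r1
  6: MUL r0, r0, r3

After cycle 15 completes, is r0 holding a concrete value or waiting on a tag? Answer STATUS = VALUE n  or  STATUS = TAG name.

  c1: issue SUB r0<-Add1  regs: r0:Add1,r1:6,r2:8,r3:8
  c2: issue MUL r2<-Mul1  regs: r0:Add1,r1:6,r2:Mul1,r3:8
  c3: issue ADD r3<-Add2  regs: r0:Add1,r1:6,r2:Mul1,r3:Add2
  c4: CDB Add1=7; issue ADD r0<-Add1  regs: r0:Add1,r1:6,r2:Mul1,r3:Add2
  c5: issue MUL r1<-Mul2  regs: r0:Add1,r1:Mul2,r2:Mul1,r3:Add2
  c6: stall  regs: r0:Add1,r1:Mul2,r2:Mul1,r3:Add2
  c7: CDB Add1=12; issue SUB r1<-Add1  regs: r0:12,r1:Add1,r2:Mul1,r3:Add2
  c8: CDB Mul1=56; issue MUL r0<-Mul1  regs: r0:Mul1,r1:Add1,r2:56,r3:Add2
  c9: -  regs: r0:Mul1,r1:Add1,r2:56,r3:Add2
  c10: -  regs: r0:Mul1,r1:Add1,r2:56,r3:Add2
  c11: CDB Add2=63  regs: r0:Mul1,r1:Add1,r2:56,r3:63
  c12: -  regs: r0:Mul1,r1:Add1,r2:56,r3:63
  c13: -  regs: r0:Mul1,r1:Add1,r2:56,r3:63
  c14: -  regs: r0:Mul1,r1:Add1,r2:56,r3:63
  c15: CDB Mul1=756  regs: r0:756,r1:Add1,r2:56,r3:63

STATUS = VALUE 756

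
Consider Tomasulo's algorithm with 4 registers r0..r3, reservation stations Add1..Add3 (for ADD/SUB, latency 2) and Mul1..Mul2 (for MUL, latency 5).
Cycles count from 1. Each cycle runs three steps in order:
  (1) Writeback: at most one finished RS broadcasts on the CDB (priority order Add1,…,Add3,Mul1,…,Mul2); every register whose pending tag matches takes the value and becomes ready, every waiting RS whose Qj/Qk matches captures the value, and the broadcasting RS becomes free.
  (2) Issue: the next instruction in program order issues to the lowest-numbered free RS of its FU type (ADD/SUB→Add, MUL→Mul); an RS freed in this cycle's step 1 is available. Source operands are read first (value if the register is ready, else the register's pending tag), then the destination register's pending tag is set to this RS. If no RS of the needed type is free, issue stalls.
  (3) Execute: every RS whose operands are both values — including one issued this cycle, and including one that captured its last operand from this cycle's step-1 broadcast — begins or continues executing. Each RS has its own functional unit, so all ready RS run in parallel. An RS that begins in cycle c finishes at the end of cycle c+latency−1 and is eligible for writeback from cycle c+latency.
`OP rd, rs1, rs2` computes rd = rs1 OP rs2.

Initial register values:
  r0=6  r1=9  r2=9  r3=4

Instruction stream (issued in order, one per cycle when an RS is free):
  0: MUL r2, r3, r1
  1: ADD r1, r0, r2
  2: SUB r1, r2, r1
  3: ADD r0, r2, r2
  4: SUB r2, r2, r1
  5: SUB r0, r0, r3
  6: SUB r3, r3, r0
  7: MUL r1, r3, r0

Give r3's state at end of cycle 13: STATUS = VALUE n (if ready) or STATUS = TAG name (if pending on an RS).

STATUS = VALUE -64

cycle 1: issue MUL r2<-Mul1 // r0:6,r1:9,r2:Mul1,r3:4
cycle 2: issue ADD r1<-Add1 // r0:6,r1:Add1,r2:Mul1,r3:4
cycle 3: issue SUB r1<-Add2 // r0:6,r1:Add2,r2:Mul1,r3:4
cycle 4: issue ADD r0<-Add3 // r0:Add3,r1:Add2,r2:Mul1,r3:4
cycle 5: stall // r0:Add3,r1:Add2,r2:Mul1,r3:4
cycle 6: CDB Mul1=36; stall // r0:Add3,r1:Add2,r2:36,r3:4
cycle 7: stall // r0:Add3,r1:Add2,r2:36,r3:4
cycle 8: CDB Add1=42; issue SUB r2<-Add1 // r0:Add3,r1:Add2,r2:Add1,r3:4
cycle 9: CDB Add3=72; issue SUB r0<-Add3 // r0:Add3,r1:Add2,r2:Add1,r3:4
cycle 10: CDB Add2=-6; issue SUB r3<-Add2 // r0:Add3,r1:-6,r2:Add1,r3:Add2
cycle 11: CDB Add3=68; issue MUL r1<-Mul1 // r0:68,r1:Mul1,r2:Add1,r3:Add2
cycle 12: CDB Add1=42 // r0:68,r1:Mul1,r2:42,r3:Add2
cycle 13: CDB Add2=-64 // r0:68,r1:Mul1,r2:42,r3:-64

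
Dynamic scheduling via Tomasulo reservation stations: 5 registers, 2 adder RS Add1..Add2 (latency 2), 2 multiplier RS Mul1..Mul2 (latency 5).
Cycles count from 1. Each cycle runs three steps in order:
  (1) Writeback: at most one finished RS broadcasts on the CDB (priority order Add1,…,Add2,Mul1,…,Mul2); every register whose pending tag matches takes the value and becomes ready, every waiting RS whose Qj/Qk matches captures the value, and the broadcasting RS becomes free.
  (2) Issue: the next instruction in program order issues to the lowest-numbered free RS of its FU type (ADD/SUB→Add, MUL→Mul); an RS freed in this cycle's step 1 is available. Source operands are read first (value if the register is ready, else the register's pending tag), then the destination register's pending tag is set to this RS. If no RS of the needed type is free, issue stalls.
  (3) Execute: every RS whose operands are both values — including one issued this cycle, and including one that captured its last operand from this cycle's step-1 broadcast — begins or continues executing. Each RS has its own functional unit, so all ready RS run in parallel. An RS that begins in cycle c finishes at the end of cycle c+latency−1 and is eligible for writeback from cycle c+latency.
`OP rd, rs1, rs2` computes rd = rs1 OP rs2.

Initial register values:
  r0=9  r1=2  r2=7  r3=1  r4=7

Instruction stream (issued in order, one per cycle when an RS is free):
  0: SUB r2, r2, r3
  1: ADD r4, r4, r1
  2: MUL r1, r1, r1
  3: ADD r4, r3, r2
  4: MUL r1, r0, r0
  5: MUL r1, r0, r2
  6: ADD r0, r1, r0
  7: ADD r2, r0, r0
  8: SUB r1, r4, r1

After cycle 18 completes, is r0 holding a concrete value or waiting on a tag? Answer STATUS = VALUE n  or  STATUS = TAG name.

cycle 1: issue SUB r2<-Add1 // r0:9,r1:2,r2:Add1,r3:1,r4:7
cycle 2: issue ADD r4<-Add2 // r0:9,r1:2,r2:Add1,r3:1,r4:Add2
cycle 3: CDB Add1=6; issue MUL r1<-Mul1 // r0:9,r1:Mul1,r2:6,r3:1,r4:Add2
cycle 4: CDB Add2=9; issue ADD r4<-Add1 // r0:9,r1:Mul1,r2:6,r3:1,r4:Add1
cycle 5: issue MUL r1<-Mul2 // r0:9,r1:Mul2,r2:6,r3:1,r4:Add1
cycle 6: CDB Add1=7; stall // r0:9,r1:Mul2,r2:6,r3:1,r4:7
cycle 7: stall // r0:9,r1:Mul2,r2:6,r3:1,r4:7
cycle 8: CDB Mul1=4; issue MUL r1<-Mul1 // r0:9,r1:Mul1,r2:6,r3:1,r4:7
cycle 9: issue ADD r0<-Add1 // r0:Add1,r1:Mul1,r2:6,r3:1,r4:7
cycle 10: CDB Mul2=81; issue ADD r2<-Add2 // r0:Add1,r1:Mul1,r2:Add2,r3:1,r4:7
cycle 11: stall // r0:Add1,r1:Mul1,r2:Add2,r3:1,r4:7
cycle 12: stall // r0:Add1,r1:Mul1,r2:Add2,r3:1,r4:7
cycle 13: CDB Mul1=54; stall // r0:Add1,r1:54,r2:Add2,r3:1,r4:7
cycle 14: stall // r0:Add1,r1:54,r2:Add2,r3:1,r4:7
cycle 15: CDB Add1=63; issue SUB r1<-Add1 // r0:63,r1:Add1,r2:Add2,r3:1,r4:7
cycle 16: - // r0:63,r1:Add1,r2:Add2,r3:1,r4:7
cycle 17: CDB Add1=-47 // r0:63,r1:-47,r2:Add2,r3:1,r4:7
cycle 18: CDB Add2=126 // r0:63,r1:-47,r2:126,r3:1,r4:7

STATUS = VALUE 63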